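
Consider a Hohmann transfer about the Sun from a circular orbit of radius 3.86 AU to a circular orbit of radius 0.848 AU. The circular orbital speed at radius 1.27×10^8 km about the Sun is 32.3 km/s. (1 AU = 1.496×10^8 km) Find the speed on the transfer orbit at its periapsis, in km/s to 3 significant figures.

From the circular-orbit relation v² = μ/r at r = 1.27×10^8 km: μ = v²r = (32.3)² × 1.27×10^8 = 1.32498×10^11 km³/s².
In km: r₁ = 3.86 × 1.496×10^8 = 5.77456×10^8 km; r₂ = 0.848 × 1.496×10^8 = 1.268608×10^8 km.
Semi-major axis of the transfer orbit: a_t = (5.77456×10^8 + 1.268608×10^8)/2 = 3.521584×10^8 km.
The periapsis of the transfer ellipse is at r = 1.268608×10^8 km.
Applying v² = μ(2/r − 1/a_t): v = 41.38 km/s.

v = 41.4 km/s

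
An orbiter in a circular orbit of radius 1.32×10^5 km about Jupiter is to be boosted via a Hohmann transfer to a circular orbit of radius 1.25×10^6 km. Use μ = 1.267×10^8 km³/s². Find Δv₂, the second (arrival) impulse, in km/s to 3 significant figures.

Transfer-ellipse semi-major axis a_t = (r₁ + r₂)/2 = (1.320×10^5 + 1.250×10^6)/2 = 6.910×10^5 km.
Circular speed at r = 1.250×10^6 km: v_c = √(μ/r) = 10.06777 km/s.
Vis-viva on the transfer ellipse at r = 1.250×10^6 km gives v_t = √[μ(2/r − 1/a_t)] = 4.400289 km/s.
Δv₂ = |v_t − v_c| = |4.400289 − 10.06777| = 5.667 km/s.

Δv₂ = 5.67 km/s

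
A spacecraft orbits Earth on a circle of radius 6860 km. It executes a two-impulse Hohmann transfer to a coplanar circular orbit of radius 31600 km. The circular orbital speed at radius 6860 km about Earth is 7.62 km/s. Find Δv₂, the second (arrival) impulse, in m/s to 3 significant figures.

From the circular-orbit relation v² = μ/r at r = 6860 km: μ = v²r = (7.62)² × 6860 = 3.98322×10^5 km³/s².
Transfer-ellipse semi-major axis a_t = (r₁ + r₂)/2 = (6860 + 31600)/2 = 19230 km.
Circular speed at r = 31600 km: v_c = √(μ/r) = 3.5504 km/s.
Transfer-orbit speed at the same r (vis-viva, a = a_t): v_t = √[μ(2/r − 1/a_t)] = 2.1205 km/s.
Δv₂ = |v_t − v_c| = |2.1205 − 3.5504| = 1.430 km/s.

Δv₂ = 1430 m/s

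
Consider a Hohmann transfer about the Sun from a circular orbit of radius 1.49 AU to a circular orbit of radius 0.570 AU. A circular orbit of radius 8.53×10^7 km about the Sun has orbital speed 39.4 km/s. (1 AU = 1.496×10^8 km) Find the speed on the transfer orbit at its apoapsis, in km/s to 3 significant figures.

v = 18.1 km/s

From the circular-orbit relation v² = μ/r at r = 8.53×10^7 km: μ = v²r = (39.4)² × 8.53×10^7 = 1.32416×10^11 km³/s².
In km: r₁ = 1.49 × 1.496×10^8 = 2.22904×10^8 km; r₂ = 0.570 × 1.496×10^8 = 8.5272×10^7 km.
Transfer-ellipse semi-major axis a_t = (r₁ + r₂)/2 = (2.22904×10^8 + 8.5272×10^7)/2 = 1.54088×10^8 km.
The apoapsis of the transfer ellipse is at r = 2.22904×10^8 km.
From the vis-viva equation, v = √[μ(2/r − 1/a_t)] = 18.13 km/s.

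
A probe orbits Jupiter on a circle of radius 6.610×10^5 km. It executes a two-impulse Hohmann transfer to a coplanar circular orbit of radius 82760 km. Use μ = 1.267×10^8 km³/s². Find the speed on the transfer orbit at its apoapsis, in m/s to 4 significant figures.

Transfer-ellipse semi-major axis a_t = (r₁ + r₂)/2 = (6.610×10^5 + 82760)/2 = 3.7188×10^5 km.
At apoapsis, r = 6.610×10^5 km.
From the vis-viva equation, v = √[μ(2/r − 1/a_t)] = 6.531 km/s.

v = 6531 m/s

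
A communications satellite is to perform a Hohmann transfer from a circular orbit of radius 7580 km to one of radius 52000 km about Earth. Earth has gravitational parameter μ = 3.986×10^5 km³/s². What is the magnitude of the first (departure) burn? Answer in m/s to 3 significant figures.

Semi-major axis of the transfer orbit: a_t = (7580 + 52000)/2 = 29790 km.
Circular speed at r = 7580 km: v_c = √(μ/r) = 7.252 km/s.
Transfer-orbit speed at the same r (vis-viva, a = a_t): v_t = √[μ(2/r − 1/a_t)] = 9.581 km/s.
Δv₁ = |v_t − v_c| = |9.581 − 7.252| = 2.329 km/s.

Δv₁ = 2330 m/s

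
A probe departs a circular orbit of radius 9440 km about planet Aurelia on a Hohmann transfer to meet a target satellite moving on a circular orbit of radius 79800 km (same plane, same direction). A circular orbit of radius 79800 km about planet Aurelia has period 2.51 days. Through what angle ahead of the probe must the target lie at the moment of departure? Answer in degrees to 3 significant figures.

From Kepler's third law T² = 4π²r³/μ at r = 79800 km, T = 2.51 days = 2.51 × 86400 s = 2.16864×10^5 s: μ = 4π²r³/T² = 4.26573×10^5 km³/s².
Transfer-ellipse semi-major axis a_t = (r₁ + r₂)/2 = (9440 + 79800)/2 = 44620 km.
The half-period of the transfer ellipse is t = π√(a_t³/μ) = 45340 s.
Target angular speed ω₂ = √(μ/r₂³) = 2.897×10^-5 rad/s.
Angle swept by the target during transfer: ω₂·t = 1.3135 rad = 75.26°.
The probe traverses 180° on the transfer ellipse, so the target must lead by 180° − 75.26° = 105°.

φ = 105°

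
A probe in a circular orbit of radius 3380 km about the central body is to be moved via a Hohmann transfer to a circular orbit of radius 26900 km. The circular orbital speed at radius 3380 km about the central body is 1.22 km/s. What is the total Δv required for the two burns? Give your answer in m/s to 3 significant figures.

From the circular-orbit relation v² = μ/r at r = 3380 km: μ = v²r = (1.22)² × 3380 = 5030.79 km³/s².
Transfer-ellipse semi-major axis a_t = (r₁ + r₂)/2 = (3380 + 26900)/2 = 15140 km.
Circular speed at r₁: v₁ = √(μ/r₁) = √(5030.79/3380) = 1.2200 km/s.
Transfer-orbit speed at r₁ (v² = μ(2/r − 1/a)): v_p = √[μ(2/r₁ − 1/a_t)] = 1.6262 km/s.
First burn Δv₁ = |v_p − v₁| = 0.4062 km/s.
At r₂, v₂ = √(μ/r₂) = 0.43246 km/s.
Transfer-orbit speed at r₂: v_a = √[μ(2/r₂ − 1/a_t)] = 0.20433 km/s.
Second burn Δv₂ = |v₂ − v_a| = 0.2281 km/s.
Δv = Δv₁ + Δv₂ = 0.4062 + 0.2281 = 0.6343 km/s.

Δv = 634 m/s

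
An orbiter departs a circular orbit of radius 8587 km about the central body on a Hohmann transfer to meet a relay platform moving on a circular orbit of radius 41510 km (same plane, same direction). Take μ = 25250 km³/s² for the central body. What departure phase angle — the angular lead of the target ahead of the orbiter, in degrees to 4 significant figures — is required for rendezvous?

φ = 95.62°

Transfer-ellipse semi-major axis a_t = (r₁ + r₂)/2 = (8587 + 41510)/2 = 25048.5 km.
The half-period of the transfer ellipse is t = π√(a_t³/μ) = 78377.6 s.
Target angular speed ω₂ = √(μ/r₂³) = 1.87889×10^-5 rad/s.
Angle swept by the target during transfer: ω₂·t = 1.47263 rad = 84.38°.
The orbiter traverses 180° on the transfer ellipse, so the target must lead by 180° − 84.38° = 95.62°.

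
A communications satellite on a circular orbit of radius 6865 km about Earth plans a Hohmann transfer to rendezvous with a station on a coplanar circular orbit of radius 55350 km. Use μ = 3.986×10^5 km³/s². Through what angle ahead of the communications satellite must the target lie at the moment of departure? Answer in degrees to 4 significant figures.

Transfer-ellipse semi-major axis a_t = (r₁ + r₂)/2 = (6865 + 55350)/2 = 31107.5 km.
Transfer time t = π√(a_t³/μ) = 27301 s.
The target's mean motion on its circular orbit is ω₂ = √(μ/r₂³) = 4.8483×10^-5 rad/s.
Angle swept by the target during transfer: ω₂·t = 1.3236 rad = 75.84°.
The communications satellite traverses 180° on the transfer ellipse, so the target must lead by 180° − 75.84° = 104.2°.

φ = 104.2°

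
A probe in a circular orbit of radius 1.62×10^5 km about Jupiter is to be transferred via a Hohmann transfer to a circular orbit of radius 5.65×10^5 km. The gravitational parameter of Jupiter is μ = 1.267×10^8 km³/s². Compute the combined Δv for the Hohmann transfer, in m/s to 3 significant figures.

Transfer-ellipse semi-major axis a_t = (r₁ + r₂)/2 = (1.620×10^5 + 5.650×10^5)/2 = 3.635×10^5 km.
At r₁ the circular-orbit speed is v₁ = √(μ/r₁) = 27.97 km/s.
On the transfer ellipse at r₁, vis-viva gives v_p = √[μ(2/r₁ − 1/a_t)] = 34.87 km/s.
First burn Δv₁ = |v_p − v₁| = 6.900 km/s.
Circular speed at r₂: v₂ = √(μ/r₂) = 14.975 km/s.
Transfer-orbit speed at r₂: v_a = √[μ(2/r₂ − 1/a_t)] = 9.9970 km/s.
Second burn Δv₂ = |v₂ − v_a| = 4.978 km/s.
Total Δv = Δv₁ + Δv₂ = 11.88 km/s.

Δv = 11900 m/s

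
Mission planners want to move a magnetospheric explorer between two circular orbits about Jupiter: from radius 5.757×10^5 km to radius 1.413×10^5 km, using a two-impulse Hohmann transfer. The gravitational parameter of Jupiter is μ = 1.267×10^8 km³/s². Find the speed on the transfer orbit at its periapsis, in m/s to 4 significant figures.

Semi-major axis of the transfer orbit: a_t = (5.757×10^5 + 1.413×10^5)/2 = 3.585×10^5 km.
The periapsis of the transfer ellipse is at r = 1.413×10^5 km.
Applying v² = μ(2/r − 1/a_t): v = 37.95 km/s.

v = 37950 m/s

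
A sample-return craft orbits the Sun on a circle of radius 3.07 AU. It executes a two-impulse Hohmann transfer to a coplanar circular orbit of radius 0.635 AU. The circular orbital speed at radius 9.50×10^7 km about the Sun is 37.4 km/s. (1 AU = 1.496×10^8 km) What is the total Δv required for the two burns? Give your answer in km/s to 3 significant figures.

Δv = 17.8 km/s

From the circular-orbit relation v² = μ/r at r = 9.50×10^7 km: μ = v²r = (37.4)² × 9.50×10^7 = 1.32882×10^11 km³/s².
In km: r₁ = 3.07 × 1.496×10^8 = 4.59272×10^8 km; r₂ = 0.635 × 1.496×10^8 = 9.4996×10^7 km.
The Hohmann ellipse has a_t = (r₁ + r₂)/2 = 2.77134×10^8 km.
Circular speed at r₁: v₁ = √(μ/r₁) = √(1.32882×10^11/4.59272×10^8) = 17.01 km/s.
On the transfer ellipse at r₁, vis-viva gives v_a = √[μ(2/r₁ − 1/a_t)] = 9.959 km/s.
First burn Δv₁ = |v_a − v₁| = 7.051 km/s.
Circular speed at r₂: v₂ = √(μ/r₂) = 37.40 km/s.
Transfer-orbit speed at r₂: v_p = √[μ(2/r₂ − 1/a_t)] = 48.15 km/s.
Second burn Δv₂ = |v₂ − v_p| = 10.75 km/s.
Total Δv = Δv₁ + Δv₂ = 17.80 km/s.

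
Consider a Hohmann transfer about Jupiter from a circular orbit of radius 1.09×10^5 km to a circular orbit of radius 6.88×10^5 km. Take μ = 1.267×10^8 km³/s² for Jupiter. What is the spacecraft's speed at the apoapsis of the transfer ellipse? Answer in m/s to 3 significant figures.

v = 7100 m/s

The Hohmann ellipse has a_t = (r₁ + r₂)/2 = 3.985×10^5 km.
At apoapsis, r = 6.880×10^5 km.
Vis-viva: v = √[μ(2/r − 1/a_t)] = √[1.267×10^8 × (2/6.880×10^5 − 1/3.985×10^5)] = 7.097 km/s.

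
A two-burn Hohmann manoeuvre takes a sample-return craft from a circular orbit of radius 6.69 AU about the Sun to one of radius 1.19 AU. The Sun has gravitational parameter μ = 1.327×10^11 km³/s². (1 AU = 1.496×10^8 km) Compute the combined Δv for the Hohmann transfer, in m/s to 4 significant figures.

Δv = 13460 m/s

In km: r₁ = 6.69 × 1.496×10^8 = 1.000824×10^9 km; r₂ = 1.19 × 1.496×10^8 = 1.78024×10^8 km.
Transfer-ellipse semi-major axis a_t = (r₁ + r₂)/2 = (1.000824×10^9 + 1.78024×10^8)/2 = 5.89424×10^8 km.
At r₁ the circular-orbit speed is v₁ = √(μ/r₁) = 11.515 km/s.
Transfer-orbit speed at r₁ (vis-viva equation): v_a = √[μ(2/r₁ − 1/a_t)] = 6.3282 km/s.
First burn Δv₁ = |v_a − v₁| = 5.187 km/s.
At r₂, v₂ = √(μ/r₂) = 27.302 km/s.
Transfer-orbit speed at r₂: v_p = √[μ(2/r₂ − 1/a_t)] = 35.576 km/s.
Second burn Δv₂ = |v₂ − v_p| = 8.274 km/s.
Total Δv = Δv₁ + Δv₂ = 13.46 km/s.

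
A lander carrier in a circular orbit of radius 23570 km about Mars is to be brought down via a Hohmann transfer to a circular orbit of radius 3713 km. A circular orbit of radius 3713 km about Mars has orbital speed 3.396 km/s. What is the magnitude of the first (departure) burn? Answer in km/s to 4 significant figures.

Δv₁ = 0.6447 km/s

From the circular-orbit relation v² = μ/r at r = 3713 km: μ = v²r = (3.396)² × 3713 = 42821.3 km³/s².
The Hohmann ellipse has a_t = (r₁ + r₂)/2 = 13641.5 km.
On the circular orbit at r = 23570 km, v_c = √(μ/r) = 1.3479 km/s.
Transfer-orbit speed at the same r (vis-viva, a = a_t): v_t = √[μ(2/r − 1/a_t)] = 0.70320 km/s.
Δv₁ = |v_t − v_c| = |0.70320 − 1.3479| = 0.6447 km/s.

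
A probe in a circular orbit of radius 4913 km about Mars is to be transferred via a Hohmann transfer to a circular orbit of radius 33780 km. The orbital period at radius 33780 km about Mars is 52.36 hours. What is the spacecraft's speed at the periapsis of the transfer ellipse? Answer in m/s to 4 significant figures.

From Kepler's third law T² = 4π²r³/μ at r = 33780 km, T = 52.36 hours = 52.36 × 3600 s = 1.88496×10^5 s: μ = 4π²r³/T² = 42828.7 km³/s².
Semi-major axis of the transfer orbit: a_t = (4913 + 33780)/2 = 19346.5 km.
The periapsis of the transfer ellipse is at r = 4913 km.
Applying v² = μ(2/r − 1/a_t): v = 3.901 km/s.

v = 3901 m/s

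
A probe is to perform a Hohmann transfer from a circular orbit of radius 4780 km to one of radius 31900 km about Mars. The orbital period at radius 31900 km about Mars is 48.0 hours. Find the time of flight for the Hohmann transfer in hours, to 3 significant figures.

From Kepler's third law T² = 4π²r³/μ at r = 31900 km, T = 48.0 hours = 48.0 × 3600 s = 1.728×10^5 s: μ = 4π²r³/T² = 42918.5 km³/s².
The Hohmann ellipse has a_t = (r₁ + r₂)/2 = 18340 km.
Half the transfer-orbit period gives t = π√(a_t³/μ) = 37660 s.
Converting: 37660 s ÷ 3600 s/hour = 10.5 hours.

t = 10.5 hours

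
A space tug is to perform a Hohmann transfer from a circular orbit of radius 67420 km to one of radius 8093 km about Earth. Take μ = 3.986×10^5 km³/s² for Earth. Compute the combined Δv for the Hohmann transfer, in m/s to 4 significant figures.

Semi-major axis of the transfer orbit: a_t = (67420 + 8093)/2 = 37756.5 km.
Circular speed at r₁: v₁ = √(μ/r₁) = √(3.986×10^5/67420) = 2.4315 km/s.
On the transfer ellipse at r₁, vis-viva equation gives v_a = √[μ(2/r₁ − 1/a_t)] = 1.1257 km/s.
First burn Δv₁ = |v_a − v₁| = 1.306 km/s.
Circular speed at r₂: v₂ = √(μ/r₂) = 7.018 km/s.
Transfer-orbit speed at r₂: v_p = √[μ(2/r₂ − 1/a_t)] = 9.378 km/s.
Second burn Δv₂ = |v₂ − v_p| = 2.360 km/s.
Δv = Δv₁ + Δv₂ = 1.306 + 2.360 = 3.666 km/s.

Δv = 3666 m/s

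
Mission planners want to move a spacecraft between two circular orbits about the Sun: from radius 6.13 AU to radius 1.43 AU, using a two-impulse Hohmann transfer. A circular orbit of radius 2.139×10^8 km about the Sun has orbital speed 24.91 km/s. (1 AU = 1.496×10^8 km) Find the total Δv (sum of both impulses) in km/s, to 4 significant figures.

Δv = 11.44 km/s

From the circular-orbit relation v² = μ/r at r = 2.139×10^8 km: μ = v²r = (24.91)² × 2.139×10^8 = 1.32727×10^11 km³/s².
In km: r₁ = 6.13 × 1.496×10^8 = 9.17048×10^8 km; r₂ = 1.43 × 1.496×10^8 = 2.13928×10^8 km.
Transfer-ellipse semi-major axis a_t = (r₁ + r₂)/2 = (9.17048×10^8 + 2.13928×10^8)/2 = 5.65488×10^8 km.
Circular speed at r₁: v₁ = √(μ/r₁) = √(1.32727×10^11/9.17048×10^8) = 12.0305 km/s.
On the transfer ellipse at r₁, v² = μ(2/r − 1/a) gives v_a = √[μ(2/r₁ − 1/a_t)] = 7.39955 km/s.
First burn Δv₁ = |v_a − v₁| = 4.631 km/s.
Circular speed at r₂: v₂ = √(μ/r₂) = 24.9084 km/s.
Transfer-orbit speed at r₂: v_p = √[μ(2/r₂ − 1/a_t)] = 31.7197 km/s.
Second burn Δv₂ = |v₂ − v_p| = 6.811 km/s.
Total Δv = Δv₁ + Δv₂ = 11.44 km/s.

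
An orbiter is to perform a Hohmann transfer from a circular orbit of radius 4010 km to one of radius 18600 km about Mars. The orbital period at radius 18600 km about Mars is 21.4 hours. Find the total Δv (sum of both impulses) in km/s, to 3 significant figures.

From Kepler's third law T² = 4π²r³/μ at r = 18600 km, T = 21.4 hours = 21.4 × 3600 s = 77040 s: μ = 4π²r³/T² = 42802.2 km³/s².
Semi-major axis of the transfer orbit: a_t = (4010 + 18600)/2 = 11305 km.
At r₁ the circular-orbit speed is v₁ = √(μ/r₁) = 3.2671 km/s.
Transfer-orbit speed at r₁ (v² = μ(2/r − 1/a)): v_p = √[μ(2/r₁ − 1/a_t)] = 4.1907 km/s.
First burn Δv₁ = |v_p − v₁| = 0.9236 km/s.
Circular speed at r₂: v₂ = √(μ/r₂) = 1.517 km/s.
Transfer-orbit speed at r₂: v_a = √[μ(2/r₂ − 1/a_t)] = 0.9035 km/s.
Second burn Δv₂ = |v₂ − v_a| = 0.6135 km/s.
Total Δv = Δv₁ + Δv₂ = 1.537 km/s.

Δv = 1.54 km/s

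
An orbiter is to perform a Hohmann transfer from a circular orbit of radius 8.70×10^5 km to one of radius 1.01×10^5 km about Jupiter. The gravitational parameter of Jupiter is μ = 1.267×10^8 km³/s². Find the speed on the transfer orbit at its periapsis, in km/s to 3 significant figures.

v = 47.4 km/s

The Hohmann ellipse has a_t = (r₁ + r₂)/2 = 4.855×10^5 km.
The periapsis of the transfer ellipse is at r = 1.010×10^5 km.
Applying v² = μ(2/r − 1/a_t): v = 47.41 km/s.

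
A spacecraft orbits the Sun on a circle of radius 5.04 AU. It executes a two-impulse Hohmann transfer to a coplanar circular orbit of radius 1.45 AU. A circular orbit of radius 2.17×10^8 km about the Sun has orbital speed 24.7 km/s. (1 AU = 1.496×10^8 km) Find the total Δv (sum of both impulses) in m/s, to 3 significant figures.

From the circular-orbit relation v² = μ/r at r = 2.17×10^8 km: μ = v²r = (24.7)² × 2.17×10^8 = 1.32390×10^11 km³/s².
In km: r₁ = 5.04 × 1.496×10^8 = 7.53984×10^8 km; r₂ = 1.45 × 1.496×10^8 = 2.1692×10^8 km.
Transfer-ellipse semi-major axis a_t = (r₁ + r₂)/2 = (7.53984×10^8 + 2.1692×10^8)/2 = 4.85452×10^8 km.
At r₁ the circular-orbit speed is v₁ = √(μ/r₁) = 13.251 km/s.
On the transfer ellipse at r₁, v² = μ(2/r − 1/a) gives v_a = √[μ(2/r₁ − 1/a_t)] = 8.8577 km/s.
First burn Δv₁ = |v_a − v₁| = 4.393 km/s.
At r₂, v₂ = √(μ/r₂) = 24.7046 km/s.
Transfer-orbit speed at r₂: v_p = √[μ(2/r₂ − 1/a_t)] = 30.7882 km/s.
Second burn Δv₂ = |v₂ − v_p| = 6.084 km/s.
Δv = Δv₁ + Δv₂ = 4.393 + 6.084 = 10.48 km/s.

Δv = 10500 m/s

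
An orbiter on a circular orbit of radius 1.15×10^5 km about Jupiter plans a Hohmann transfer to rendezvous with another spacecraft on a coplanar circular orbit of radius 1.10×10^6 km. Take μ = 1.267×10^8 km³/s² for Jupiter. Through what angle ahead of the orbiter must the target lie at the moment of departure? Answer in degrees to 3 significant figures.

The Hohmann ellipse has a_t = (r₁ + r₂)/2 = 6.075×10^5 km.
The half-period of the transfer ellipse is t = π√(a_t³/μ) = 1.32154×10^5 s.
Target angular speed ω₂ = √(μ/r₂³) = 9.75662×10^-6 rad/s.
Angle swept by the target during transfer: ω₂·t = 1.2894 rad = 73.88°.
The orbiter traverses 180° on the transfer ellipse, so the target must lead by 180° − 73.88° = 106°.

φ = 106°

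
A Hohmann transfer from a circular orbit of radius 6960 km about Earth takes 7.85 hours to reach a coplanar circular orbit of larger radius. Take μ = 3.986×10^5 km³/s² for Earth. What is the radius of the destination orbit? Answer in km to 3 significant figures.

Transfer time t = 7.85 hours = 28260 s, and t = π√(a_t³/μ).
So a_t = (μ t²/π²)^(1/3) = (3.986×10^5 × (28260)² / π²)^(1/3) = 31832 km.
Since a_t = (r₁ + r₂)/2, r₂ = 2a_t − r₁ = 2×31832 − 6960 = 56704 km.

r₂ = 56700 km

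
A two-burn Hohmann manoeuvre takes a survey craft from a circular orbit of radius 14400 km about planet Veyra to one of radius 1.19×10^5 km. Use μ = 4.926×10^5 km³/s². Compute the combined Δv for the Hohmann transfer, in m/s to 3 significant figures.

Δv = 3050 m/s

Transfer-ellipse semi-major axis a_t = (r₁ + r₂)/2 = (14400 + 1.190×10^5)/2 = 66700 km.
At r₁ the circular-orbit speed is v₁ = √(μ/r₁) = 5.8488 km/s.
Transfer-orbit speed at r₁ (vis-viva): v_p = √[μ(2/r₁ − 1/a_t)] = 7.8123 km/s.
First burn Δv₁ = |v_p − v₁| = 1.9635 km/s.
Circular speed at r₂: v₂ = √(μ/r₂) = 2.03458 km/s.
Transfer-orbit speed at r₂: v_a = √[μ(2/r₂ − 1/a_t)] = 0.945349 km/s.
Second burn Δv₂ = |v₂ − v_a| = 1.0892 km/s.
Δv = Δv₁ + Δv₂ = 1.9635 + 1.0892 = 3.053 km/s.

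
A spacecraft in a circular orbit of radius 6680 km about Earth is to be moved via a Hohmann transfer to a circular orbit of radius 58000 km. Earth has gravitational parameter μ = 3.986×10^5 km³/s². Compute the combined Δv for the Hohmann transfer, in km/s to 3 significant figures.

Δv = 4.05 km/s

Transfer-ellipse semi-major axis a_t = (r₁ + r₂)/2 = (6680 + 58000)/2 = 32340 km.
Circular speed at r₁: v₁ = √(μ/r₁) = √(3.986×10^5/6680) = 7.7247 km/s.
Transfer-orbit speed at r₁ (v² = μ(2/r − 1/a)): v_p = √[μ(2/r₁ − 1/a_t)] = 10.345 km/s.
First burn Δv₁ = |v_p − v₁| = 2.620 km/s.
At r₂, v₂ = √(μ/r₂) = 2.6215 km/s.
Transfer-orbit speed at r₂: v_a = √[μ(2/r₂ − 1/a_t)] = 1.1914 km/s.
Second burn Δv₂ = |v₂ − v_a| = 1.430 km/s.
Δv = Δv₁ + Δv₂ = 2.620 + 1.430 = 4.050 km/s.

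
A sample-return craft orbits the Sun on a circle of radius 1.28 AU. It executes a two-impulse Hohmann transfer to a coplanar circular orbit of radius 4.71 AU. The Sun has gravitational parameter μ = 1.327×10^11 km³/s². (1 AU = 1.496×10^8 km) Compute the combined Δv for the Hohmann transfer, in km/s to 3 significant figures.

In km: r₁ = 1.28 × 1.496×10^8 = 1.91488×10^8 km; r₂ = 4.71 × 1.496×10^8 = 7.04616×10^8 km.
Semi-major axis of the transfer orbit: a_t = (1.91488×10^8 + 7.04616×10^8)/2 = 4.48052×10^8 km.
Circular speed at r₁: v₁ = √(μ/r₁) = √(1.327×10^11/1.91488×10^8) = 26.3248 km/s.
On the transfer ellipse at r₁, v² = μ(2/r − 1/a) gives v_p = √[μ(2/r₁ − 1/a_t)] = 33.0124 km/s.
First burn Δv₁ = |v_p − v₁| = 6.688 km/s.
At r₂, v₂ = √(μ/r₂) = 13.7233 km/s.
Transfer-orbit speed at r₂: v_a = √[μ(2/r₂ − 1/a_t)] = 8.97151 km/s.
Second burn Δv₂ = |v₂ − v_a| = 4.752 km/s.
Total Δv = Δv₁ + Δv₂ = 11.44 km/s.

Δv = 11.4 km/s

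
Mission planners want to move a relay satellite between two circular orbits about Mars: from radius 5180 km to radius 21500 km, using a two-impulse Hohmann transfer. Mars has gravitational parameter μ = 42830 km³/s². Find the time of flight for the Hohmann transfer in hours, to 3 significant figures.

t = 6.50 hours

Transfer-ellipse semi-major axis a_t = (r₁ + r₂)/2 = (5180 + 21500)/2 = 13340 km.
Half the transfer-orbit period gives t = π√(a_t³/μ) = 23390 s.
Converting: 23390 s ÷ 3600 s/hour = 6.50 hours.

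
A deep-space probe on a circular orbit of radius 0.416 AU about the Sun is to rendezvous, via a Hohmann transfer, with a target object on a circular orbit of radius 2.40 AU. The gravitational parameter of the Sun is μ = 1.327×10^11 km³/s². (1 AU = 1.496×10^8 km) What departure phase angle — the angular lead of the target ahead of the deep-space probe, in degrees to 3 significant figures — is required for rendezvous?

In km: r₁ = 0.416 × 1.496×10^8 = 6.22336×10^7 km; r₂ = 2.40 × 1.496×10^8 = 3.5904×10^8 km.
The Hohmann ellipse has a_t = (r₁ + r₂)/2 = 2.106368×10^8 km.
Transfer time t = π√(a_t³/μ) = 2.6364×10^7 s.
The target's mean motion on its circular orbit is ω₂ = √(μ/r₂³) = 5.3545×10^-8 rad/s.
Angle swept by the target during transfer: ω₂·t = 1.4117 rad = 80.88°.
Arrival is 180° from departure on the ellipse, so φ = 180° − 80.88° = 99.1°.

φ = 99.1°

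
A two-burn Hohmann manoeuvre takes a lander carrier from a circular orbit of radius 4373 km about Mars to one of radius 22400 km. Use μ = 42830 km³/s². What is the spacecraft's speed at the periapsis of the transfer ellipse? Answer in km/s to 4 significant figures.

v = 4.048 km/s

Semi-major axis of the transfer orbit: a_t = (4373 + 22400)/2 = 13386.5 km.
At periapsis, r = 4373 km.
Vis-viva: v = √[μ(2/r − 1/a_t)] = √[42830 × (2/4373 − 1/13386.5)] = 4.048 km/s.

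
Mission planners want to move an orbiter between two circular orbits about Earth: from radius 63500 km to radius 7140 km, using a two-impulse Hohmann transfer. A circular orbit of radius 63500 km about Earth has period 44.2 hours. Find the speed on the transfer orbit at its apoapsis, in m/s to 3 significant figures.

From Kepler's third law T² = 4π²r³/μ at r = 63500 km, T = 44.2 hours = 44.2 × 3600 s = 1.5912×10^5 s: μ = 4π²r³/T² = 3.99238×10^5 km³/s².
Transfer-ellipse semi-major axis a_t = (r₁ + r₂)/2 = (63500 + 7140)/2 = 35320 km.
At apoapsis, r = 63500 km.
From the vis-viva equation, v = √[μ(2/r − 1/a_t)] = 1.127 km/s.

v = 1130 m/s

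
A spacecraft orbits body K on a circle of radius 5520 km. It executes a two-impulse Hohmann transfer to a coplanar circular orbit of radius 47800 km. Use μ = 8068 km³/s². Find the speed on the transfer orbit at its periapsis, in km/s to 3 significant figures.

v = 1.62 km/s

Transfer-ellipse semi-major axis a_t = (r₁ + r₂)/2 = (5520 + 47800)/2 = 26660 km.
At periapsis, r = 5520 km.
Vis-viva: v = √[μ(2/r − 1/a_t)] = √[8068 × (2/5520 − 1/26660)] = 1.619 km/s.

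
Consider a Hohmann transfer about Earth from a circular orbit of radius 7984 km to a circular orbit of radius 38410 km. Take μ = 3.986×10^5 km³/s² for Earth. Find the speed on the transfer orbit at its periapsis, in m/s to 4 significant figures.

The Hohmann ellipse has a_t = (r₁ + r₂)/2 = 23197 km.
The periapsis of the transfer ellipse is at r = 7984 km.
From the vis-viva equation, v = √[μ(2/r − 1/a_t)] = 9.092 km/s.

v = 9092 m/s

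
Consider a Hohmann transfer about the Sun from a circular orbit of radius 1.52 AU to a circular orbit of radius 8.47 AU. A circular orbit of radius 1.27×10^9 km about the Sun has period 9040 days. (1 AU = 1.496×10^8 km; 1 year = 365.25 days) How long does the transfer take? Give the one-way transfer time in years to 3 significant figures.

t = 5.59 years

From Kepler's third law T² = 4π²r³/μ at r = 1.27×10^9 km, T = 9040 days = 9040 × 86400 s = 7.81056×10^8 s: μ = 4π²r³/T² = 1.32558×10^11 km³/s².
In km: r₁ = 1.52 × 1.496×10^8 = 2.27392×10^8 km; r₂ = 8.47 × 1.496×10^8 = 1.267112×10^9 km.
Transfer-ellipse semi-major axis a_t = (r₁ + r₂)/2 = (2.27392×10^8 + 1.267112×10^9)/2 = 7.47252×10^8 km.
Half the transfer-orbit period gives t = π√(a_t³/μ) = 1.763×10^8 s.
Converting: 1.763×10^8 s ÷ 3.15576×10^7 s/year (365.25 × 86400) = 5.59 years.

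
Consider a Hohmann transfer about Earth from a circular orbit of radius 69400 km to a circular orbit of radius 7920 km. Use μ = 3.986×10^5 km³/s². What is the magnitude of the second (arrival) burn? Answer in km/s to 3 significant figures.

Δv₂ = 2.41 km/s

Semi-major axis of the transfer orbit: a_t = (69400 + 7920)/2 = 38660 km.
On the circular orbit at r = 7920 km, v_c = √(μ/r) = 7.094 km/s.
Transfer-orbit speed at the same r (vis-viva, a = a_t): v_t = √[μ(2/r − 1/a_t)] = 9.505 km/s.
Δv₂ = |v_t − v_c| = |9.505 − 7.094| = 2.411 km/s.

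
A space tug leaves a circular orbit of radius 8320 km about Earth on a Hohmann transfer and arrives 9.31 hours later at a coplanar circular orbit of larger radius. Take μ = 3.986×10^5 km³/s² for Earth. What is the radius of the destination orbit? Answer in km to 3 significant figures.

r₂ = 63000 km

Transfer time t = 9.31 hours = 33516 s, and t = π√(a_t³/μ).
So a_t = (μ t²/π²)^(1/3) = (3.986×10^5 × (33516)² / π²)^(1/3) = 35665 km.
Since a_t = (r₁ + r₂)/2, r₂ = 2a_t − r₁ = 2×35665 − 8320 = 63010 km.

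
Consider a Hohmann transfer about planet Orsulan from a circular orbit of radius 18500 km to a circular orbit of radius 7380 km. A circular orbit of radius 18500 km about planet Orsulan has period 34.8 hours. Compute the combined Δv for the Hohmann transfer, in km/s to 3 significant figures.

From Kepler's third law T² = 4π²r³/μ at r = 18500 km, T = 34.8 hours = 34.8 × 3600 s = 1.2528×10^5 s: μ = 4π²r³/T² = 15926.2 km³/s².
Transfer-ellipse semi-major axis a_t = (r₁ + r₂)/2 = (18500 + 7380)/2 = 12940 km.
Circular speed at r₁: v₁ = √(μ/r₁) = √(15926.2/18500) = 0.9278 km/s.
On the transfer ellipse at r₁, vis-viva gives v_a = √[μ(2/r₁ − 1/a_t)] = 0.7007 km/s.
First burn Δv₁ = |v_a − v₁| = 0.2271 km/s.
At r₂, v₂ = √(μ/r₂) = 1.4690 km/s.
Transfer-orbit speed at r₂: v_p = √[μ(2/r₂ − 1/a_t)] = 1.7565 km/s.
Second burn Δv₂ = |v₂ − v_p| = 0.2875 km/s.
Δv = Δv₁ + Δv₂ = 0.2271 + 0.2875 = 0.5146 km/s.

Δv = 0.515 km/s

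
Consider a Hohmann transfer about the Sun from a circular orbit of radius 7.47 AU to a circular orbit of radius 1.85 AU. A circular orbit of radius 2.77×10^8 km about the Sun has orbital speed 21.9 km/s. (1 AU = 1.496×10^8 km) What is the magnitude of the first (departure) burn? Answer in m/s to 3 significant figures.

Δv₁ = 4030 m/s

From the circular-orbit relation v² = μ/r at r = 2.77×10^8 km: μ = v²r = (21.9)² × 2.77×10^8 = 1.32852×10^11 km³/s².
In km: r₁ = 7.47 × 1.496×10^8 = 1.117512×10^9 km; r₂ = 1.85 × 1.496×10^8 = 2.7676×10^8 km.
The Hohmann ellipse has a_t = (r₁ + r₂)/2 = 6.97136×10^8 km.
On the circular orbit at r = 1.117512×10^9 km, v_c = √(μ/r) = 10.903 km/s.
Transfer-orbit speed at the same r (vis-viva, a = a_t): v_t = √[μ(2/r − 1/a_t)] = 6.8699 km/s.
Δv₁ = |v_t − v_c| = |6.8699 − 10.903| = 4.033 km/s.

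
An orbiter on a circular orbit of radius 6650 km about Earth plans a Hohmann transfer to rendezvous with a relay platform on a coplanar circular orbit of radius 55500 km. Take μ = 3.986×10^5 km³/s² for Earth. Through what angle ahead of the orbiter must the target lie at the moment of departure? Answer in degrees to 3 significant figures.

φ = 105°

Semi-major axis of the transfer orbit: a_t = (6650 + 55500)/2 = 31075 km.
The half-period of the transfer ellipse is t = π√(a_t³/μ) = 27258 s.
Target angular speed ω₂ = √(μ/r₂³) = 4.8287×10^-5 rad/s.
Angle swept by the target during transfer: ω₂·t = 1.3162 rad = 75.41°.
Arrival is 180° from departure on the ellipse, so φ = 180° − 75.41° = 105°.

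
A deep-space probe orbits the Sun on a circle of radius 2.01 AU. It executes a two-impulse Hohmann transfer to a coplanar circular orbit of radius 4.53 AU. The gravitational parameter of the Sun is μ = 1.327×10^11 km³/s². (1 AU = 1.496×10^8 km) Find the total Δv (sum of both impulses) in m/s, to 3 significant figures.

In km: r₁ = 2.01 × 1.496×10^8 = 3.00696×10^8 km; r₂ = 4.53 × 1.496×10^8 = 6.77688×10^8 km.
The Hohmann ellipse has a_t = (r₁ + r₂)/2 = 4.89192×10^8 km.
Circular speed at r₁: v₁ = √(μ/r₁) = √(1.327×10^11/3.00696×10^8) = 21.0074 km/s.
Transfer-orbit speed at r₁ (v² = μ(2/r − 1/a)): v_p = √[μ(2/r₁ − 1/a_t)] = 24.7256 km/s.
First burn Δv₁ = |v_p − v₁| = 3.7182 km/s.
At r₂, v₂ = √(μ/r₂) = 13.993313 km/s.
Transfer-orbit speed at r₂: v_a = √[μ(2/r₂ − 1/a_t)] = 10.970962 km/s.
Second burn Δv₂ = |v₂ − v_a| = 3.0224 km/s.
Total Δv = Δv₁ + Δv₂ = 6.741 km/s.

Δv = 6740 m/s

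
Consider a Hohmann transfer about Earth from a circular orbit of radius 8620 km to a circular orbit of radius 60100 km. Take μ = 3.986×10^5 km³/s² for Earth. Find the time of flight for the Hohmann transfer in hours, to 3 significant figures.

Semi-major axis of the transfer orbit: a_t = (8620 + 60100)/2 = 34360 km.
By Kepler's third law the transfer-orbit period is T = 2π√(a_t³/μ), so t = T/2 = 31690 s.
Converting: 31690 s ÷ 3600 s/hour = 8.80 hours.

t = 8.80 hours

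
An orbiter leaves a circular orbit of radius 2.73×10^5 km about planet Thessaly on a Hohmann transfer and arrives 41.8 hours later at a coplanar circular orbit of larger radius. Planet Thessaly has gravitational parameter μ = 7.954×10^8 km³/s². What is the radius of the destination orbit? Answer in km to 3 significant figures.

Transfer time t = 41.8 hours = 1.5048×10^5 s, and t = π√(a_t³/μ).
So a_t = (μ t²/π²)^(1/3) = (7.954×10^8 × (1.5048×10^5)² / π²)^(1/3) = 1.2220×10^6 km.
Since a_t = (r₁ + r₂)/2, r₂ = 2a_t − r₁ = 2×1.2220×10^6 − 2.730×10^5 = 2.171×10^6 km.

r₂ = 2.17×10^6 km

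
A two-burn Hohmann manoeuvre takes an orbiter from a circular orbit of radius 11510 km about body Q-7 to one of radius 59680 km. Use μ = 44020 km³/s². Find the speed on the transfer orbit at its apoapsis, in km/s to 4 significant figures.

v = 0.4884 km/s

The Hohmann ellipse has a_t = (r₁ + r₂)/2 = 35595 km.
The apoapsis of the transfer ellipse is at r = 59680 km.
From the vis-viva equation, v = √[μ(2/r − 1/a_t)] = 0.4884 km/s.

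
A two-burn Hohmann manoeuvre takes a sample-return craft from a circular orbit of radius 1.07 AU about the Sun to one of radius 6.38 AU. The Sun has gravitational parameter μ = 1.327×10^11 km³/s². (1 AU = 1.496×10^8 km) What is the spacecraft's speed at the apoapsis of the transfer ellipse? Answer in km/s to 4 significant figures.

v = 6.320 km/s

In km: r₁ = 1.07 × 1.496×10^8 = 1.60072×10^8 km; r₂ = 6.38 × 1.496×10^8 = 9.54448×10^8 km.
Transfer-ellipse semi-major axis a_t = (r₁ + r₂)/2 = (1.60072×10^8 + 9.54448×10^8)/2 = 5.5726×10^8 km.
The apoapsis of the transfer ellipse is at r = 9.54448×10^8 km.
Vis-viva: v = √[μ(2/r − 1/a_t)] = √[1.327×10^11 × (2/9.54448×10^8 − 1/5.5726×10^8)] = 6.320 km/s.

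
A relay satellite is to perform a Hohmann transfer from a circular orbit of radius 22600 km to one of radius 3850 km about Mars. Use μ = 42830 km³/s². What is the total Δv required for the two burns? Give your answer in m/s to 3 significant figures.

Δv = 1660 m/s

Semi-major axis of the transfer orbit: a_t = (22600 + 3850)/2 = 13225 km.
Circular speed at r₁: v₁ = √(μ/r₁) = √(42830/22600) = 1.37664 km/s.
On the transfer ellipse at r₁, vis-viva equation gives v_a = √[μ(2/r₁ − 1/a_t)] = 0.742767 km/s.
First burn Δv₁ = |v_a − v₁| = 0.6339 km/s.
Circular speed at r₂: v₂ = √(μ/r₂) = 3.335 km/s.
Transfer-orbit speed at r₂: v_p = √[μ(2/r₂ − 1/a_t)] = 4.360 km/s.
Second burn Δv₂ = |v₂ − v_p| = 1.025 km/s.
Δv = Δv₁ + Δv₂ = 0.6339 + 1.025 = 1.659 km/s.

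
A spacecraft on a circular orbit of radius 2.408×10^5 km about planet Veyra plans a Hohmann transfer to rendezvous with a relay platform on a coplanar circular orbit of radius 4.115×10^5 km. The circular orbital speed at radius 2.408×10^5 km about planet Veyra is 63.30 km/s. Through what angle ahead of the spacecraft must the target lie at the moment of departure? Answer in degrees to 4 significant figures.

φ = 52.99°

From the circular-orbit relation v² = μ/r at r = 2.408×10^5 km: μ = v²r = (63.30)² × 2.408×10^5 = 9.64859×10^8 km³/s².
Transfer-ellipse semi-major axis a_t = (r₁ + r₂)/2 = (2.408×10^5 + 4.115×10^5)/2 = 3.2615×10^5 km.
The half-period of the transfer ellipse is t = π√(a_t³/μ) = 18838.4 s.
The target's mean motion on its circular orbit is ω₂ = √(μ/r₂³) = 1.17673×10^-4 rad/s.
Angle swept by the target during transfer: ω₂·t = 2.2168 rad = 127.01°.
Arrival is 180° from departure on the ellipse, so φ = 180° − 127.01° = 52.99°.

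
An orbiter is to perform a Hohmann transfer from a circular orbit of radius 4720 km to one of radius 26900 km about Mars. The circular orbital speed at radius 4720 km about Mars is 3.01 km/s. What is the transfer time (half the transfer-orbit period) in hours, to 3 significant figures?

From the circular-orbit relation v² = μ/r at r = 4720 km: μ = v²r = (3.01)² × 4720 = 42763.7 km³/s².
Transfer-ellipse semi-major axis a_t = (r₁ + r₂)/2 = (4720 + 26900)/2 = 15810 km.
By Kepler's third law the transfer-orbit period is T = 2π√(a_t³/μ), so t = T/2 = 30200 s.
Converting: 30200 s ÷ 3600 s/hour = 8.39 hours.

t = 8.39 hours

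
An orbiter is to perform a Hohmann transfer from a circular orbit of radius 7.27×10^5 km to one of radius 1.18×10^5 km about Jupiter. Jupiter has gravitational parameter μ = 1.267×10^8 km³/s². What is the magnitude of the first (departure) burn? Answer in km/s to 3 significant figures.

Δv₁ = 6.22 km/s

Semi-major axis of the transfer orbit: a_t = (7.270×10^5 + 1.180×10^5)/2 = 4.225×10^5 km.
Circular speed at r = 7.270×10^5 km: v_c = √(μ/r) = 13.2014 km/s.
Vis-viva on the transfer ellipse at r = 7.270×10^5 km gives v_t = √[μ(2/r − 1/a_t)] = 6.97668 km/s.
Δv₁ = |v_t − v_c| = |6.97668 − 13.2014| = 6.225 km/s.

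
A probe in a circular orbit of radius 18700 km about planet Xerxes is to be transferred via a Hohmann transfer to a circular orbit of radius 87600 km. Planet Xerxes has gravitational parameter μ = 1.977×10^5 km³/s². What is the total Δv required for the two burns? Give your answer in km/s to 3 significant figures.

Δv = 1.53 km/s

The Hohmann ellipse has a_t = (r₁ + r₂)/2 = 53150 km.
At r₁ the circular-orbit speed is v₁ = √(μ/r₁) = 3.2515 km/s.
On the transfer ellipse at r₁, vis-viva equation gives v_p = √[μ(2/r₁ − 1/a_t)] = 4.1743 km/s.
First burn Δv₁ = |v_p − v₁| = 0.9228 km/s.
Circular speed at r₂: v₂ = √(μ/r₂) = 1.5023 km/s.
Transfer-orbit speed at r₂: v_a = √[μ(2/r₂ − 1/a_t)] = 0.89109 km/s.
Second burn Δv₂ = |v₂ − v_a| = 0.6112 km/s.
Δv = Δv₁ + Δv₂ = 0.9228 + 0.6112 = 1.534 km/s.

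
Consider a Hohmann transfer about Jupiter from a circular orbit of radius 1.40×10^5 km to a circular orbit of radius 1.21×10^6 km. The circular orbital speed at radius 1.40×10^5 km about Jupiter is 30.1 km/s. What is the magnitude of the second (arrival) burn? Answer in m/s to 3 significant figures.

From the circular-orbit relation v² = μ/r at r = 1.40×10^5 km: μ = v²r = (30.1)² × 1.40×10^5 = 1.26841×10^8 km³/s².
Transfer-ellipse semi-major axis a_t = (r₁ + r₂)/2 = (1.400×10^5 + 1.210×10^6)/2 = 6.750×10^5 km.
Circular speed at r = 1.210×10^6 km: v_c = √(μ/r) = 10.239 km/s.
Transfer-orbit speed at the same r (vis-viva, a = a_t): v_t = √[μ(2/r − 1/a_t)] = 4.6628 km/s.
Δv₂ = |v_t − v_c| = |4.6628 − 10.239| = 5.576 km/s.

Δv₂ = 5580 m/s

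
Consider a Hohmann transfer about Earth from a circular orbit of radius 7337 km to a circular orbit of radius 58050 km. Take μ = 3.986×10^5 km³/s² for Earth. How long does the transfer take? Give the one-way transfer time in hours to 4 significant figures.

t = 8.171 hours

The Hohmann ellipse has a_t = (r₁ + r₂)/2 = 32693.5 km.
Half the transfer-orbit period gives t = π√(a_t³/μ) = 29415 s.
Converting: 29415 s ÷ 3600 s/hour = 8.171 hours.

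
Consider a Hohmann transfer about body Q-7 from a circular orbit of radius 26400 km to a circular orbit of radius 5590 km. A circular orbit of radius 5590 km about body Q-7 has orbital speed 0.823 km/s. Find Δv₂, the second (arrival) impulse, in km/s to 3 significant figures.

Δv₂ = 0.234 km/s

From the circular-orbit relation v² = μ/r at r = 5590 km: μ = v²r = (0.823)² × 5590 = 3786.27 km³/s².
The Hohmann ellipse has a_t = (r₁ + r₂)/2 = 15995 km.
Circular speed at r = 5590 km: v_c = √(μ/r) = 0.82300 km/s.
Vis-viva on the transfer ellipse at r = 5590 km gives v_t = √[μ(2/r − 1/a_t)] = 1.0573 km/s.
Δv₂ = |v_t − v_c| = |1.0573 − 0.82300| = 0.2343 km/s.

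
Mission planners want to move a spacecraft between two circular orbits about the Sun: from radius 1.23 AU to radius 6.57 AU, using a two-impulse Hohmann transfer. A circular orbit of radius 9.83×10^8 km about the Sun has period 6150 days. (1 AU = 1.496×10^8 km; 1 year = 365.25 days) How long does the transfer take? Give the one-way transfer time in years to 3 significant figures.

t = 3.85 years

From Kepler's third law T² = 4π²r³/μ at r = 9.83×10^8 km, T = 6150 days = 6150 × 86400 s = 5.3136×10^8 s: μ = 4π²r³/T² = 1.32814×10^11 km³/s².
In km: r₁ = 1.23 × 1.496×10^8 = 1.84008×10^8 km; r₂ = 6.57 × 1.496×10^8 = 9.82872×10^8 km.
Transfer-ellipse semi-major axis a_t = (r₁ + r₂)/2 = (1.84008×10^8 + 9.82872×10^8)/2 = 5.8344×10^8 km.
Half the transfer-orbit period gives t = π√(a_t³/μ) = 1.215×10^8 s.
Converting: 1.215×10^8 s ÷ 3.15576×10^7 s/year (365.25 × 86400) = 3.85 years.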